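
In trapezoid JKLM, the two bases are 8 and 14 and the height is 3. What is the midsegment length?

The midsegment of a trapezoid = (base1 + base2) / 2
midsegment = (8 + 14) / 2
midsegment = 22 / 2
midsegment = 11

11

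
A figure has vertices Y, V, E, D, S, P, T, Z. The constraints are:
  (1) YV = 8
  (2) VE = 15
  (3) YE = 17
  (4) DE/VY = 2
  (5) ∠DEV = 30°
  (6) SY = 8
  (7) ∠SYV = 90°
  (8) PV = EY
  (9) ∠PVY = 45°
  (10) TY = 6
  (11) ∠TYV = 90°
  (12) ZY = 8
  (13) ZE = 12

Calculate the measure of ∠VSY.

Step 1: By the law of cosines on triangle SYV: SV² = 8² + 8² − 2·8·8·cos(90°) = 128, so SV = 8·√2.
Step 2: By the inverse law of cosines on triangle VSY: cos(∠VSY) = ((8·√2)² + 8² − 8²) / (2·8·√2·8) = 128/181.02 = 0.7071, so ∠VSY = 45°.

Therefore, the measure of angle ∠VSY = 45°.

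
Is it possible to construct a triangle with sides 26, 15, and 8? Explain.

No.
The triangle inequality is violated: 15 + 8 = 23 ≤ 26.
These lengths cannot form a triangle.

No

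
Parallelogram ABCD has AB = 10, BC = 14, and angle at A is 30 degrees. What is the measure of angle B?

Opposite sides of a parallelogram are parallel, so consecutive angles form co-interior angles on a transversal.
Co-interior angles sum to 180°, giving angle B = 180 - 30 = 150 degrees.

150 degrees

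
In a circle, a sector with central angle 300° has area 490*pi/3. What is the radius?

The sector covers 300°/360° = 5/6 of the full circle.
Full circle area = 490*pi/3 / 5/6 = 196*pi.
Since full area = πr², we get r² = 196*pi/π = 196, so r = 14.

14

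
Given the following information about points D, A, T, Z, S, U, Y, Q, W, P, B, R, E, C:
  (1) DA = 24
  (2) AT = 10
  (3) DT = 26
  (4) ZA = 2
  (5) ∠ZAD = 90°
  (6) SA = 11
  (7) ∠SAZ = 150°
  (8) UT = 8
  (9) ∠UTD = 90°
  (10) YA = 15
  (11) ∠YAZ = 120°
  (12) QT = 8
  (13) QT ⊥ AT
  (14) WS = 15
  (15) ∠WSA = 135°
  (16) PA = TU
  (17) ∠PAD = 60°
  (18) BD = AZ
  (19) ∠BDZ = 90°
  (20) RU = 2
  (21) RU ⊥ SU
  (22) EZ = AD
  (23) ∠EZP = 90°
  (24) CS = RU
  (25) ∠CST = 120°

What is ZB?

From the given relations: BD = AZ = 2.
Step 1: By the law of cosines on triangle ZAD: ZD² = 2² + 24² − 2·2·24·cos(90°) = 580, so ZD = 2·√145.
Step 2: By the law of cosines on triangle ZDB: ZB² = (2·√145)² + 2² − 2·2·√145·2·cos(90°) = 584, so ZB = 2·√146.

Therefore, the length of ZB = 2·√146.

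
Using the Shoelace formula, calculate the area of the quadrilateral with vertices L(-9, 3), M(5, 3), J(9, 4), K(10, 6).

Using the Shoelace formula for a quadrilateral (vertices in order):
Area = (1/2)|sum of (x_i * y_(i+1) - x_(i+1) * y_i)|
Terms: (-9*3 - 5*3) = -42, (5*4 - 9*3) = -7, (9*6 - 10*4) = 14, (10*3 - -9*6) = 84
Sum = 49
Area = (1/2)(49) = 49/2

49/2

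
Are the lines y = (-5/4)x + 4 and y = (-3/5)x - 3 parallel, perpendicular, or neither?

Slope of line 1: m1 = -5/4
Slope of line 2: m2 = -3/5
m1 != m2 (-5/4 != -3/5), so not parallel.
m1 * m2 = (-5/4) * (-3/5) = 3/4 != -1, so not perpendicular.
The lines are neither parallel nor perpendicular.

Neither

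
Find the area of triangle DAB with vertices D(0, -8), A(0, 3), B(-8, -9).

Shoelace: Area = (1/2)|0(3--9) + 0(-9--8) + -8(-8-3)| = (1/2)(88) = 44

44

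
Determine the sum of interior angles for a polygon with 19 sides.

The sum of interior angles of an n-sided polygon is (n - 2) * 180.
For n = 19: (19 - 2) * 180 = 17 * 180 = 3060 degrees.

3060 degrees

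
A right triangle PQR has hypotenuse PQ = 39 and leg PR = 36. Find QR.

Rearranging the Pythagorean theorem to solve for the unknown leg:
leg^2 = hypotenuse^2 - known_leg^2 = 1521 - 1296 = 225
leg = sqrt(225) = 15.

15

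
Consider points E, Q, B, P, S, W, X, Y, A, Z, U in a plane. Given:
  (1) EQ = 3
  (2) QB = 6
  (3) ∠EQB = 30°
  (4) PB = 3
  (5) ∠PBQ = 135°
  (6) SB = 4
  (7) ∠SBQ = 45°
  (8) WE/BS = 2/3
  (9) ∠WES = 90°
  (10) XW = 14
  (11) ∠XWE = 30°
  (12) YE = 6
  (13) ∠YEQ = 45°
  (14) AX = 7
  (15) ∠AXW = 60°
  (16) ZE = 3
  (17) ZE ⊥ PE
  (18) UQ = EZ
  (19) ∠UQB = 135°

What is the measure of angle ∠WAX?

Step 1: By the law of cosines on triangle AXW: AW² = 7² + 14² − 2·7·14·cos(60°) = 147, so AW = 7·√3.
Step 2: By the inverse law of cosines on triangle WAX: cos(∠WAX) = ((7·√3)² + 7² − 14²) / (2·7·√3·7) = 0/169.74 = 0, so ∠WAX = 90°.

Therefore, the measure of angle ∠WAX = 90°.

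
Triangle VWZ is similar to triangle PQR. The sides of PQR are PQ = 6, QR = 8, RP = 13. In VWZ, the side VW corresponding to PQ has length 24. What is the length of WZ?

Similar triangles have proportional sides. Setting up the proportion:
VW / PQ = WZ / QR
24 / 6 = WZ / 8
WZ = 8 * 24 / 6 = 32.

32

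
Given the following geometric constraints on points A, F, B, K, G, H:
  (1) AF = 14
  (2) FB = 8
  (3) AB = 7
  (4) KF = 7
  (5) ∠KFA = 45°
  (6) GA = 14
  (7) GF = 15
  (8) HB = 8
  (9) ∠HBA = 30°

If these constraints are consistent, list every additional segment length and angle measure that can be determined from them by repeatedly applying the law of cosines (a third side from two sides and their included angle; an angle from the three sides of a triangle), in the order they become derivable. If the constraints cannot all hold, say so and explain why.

The constraints are consistent. Derivable facts, in order:
After 1 step:
- AH ≈ 4
- AK ≈ 10.32
- ∠ABF = 137.82°
- ∠AFB = 19.62°
- ∠AFG = 57.61°
- ∠AGF = 57.61°
- ∠BAF = 22.56°
- ∠FAG = 64.78°
After 2 steps:
- ∠AHB = 61.03°
- ∠AKF = 106.32°
- ∠BAH = 88.97°
- ∠FAK = 28.68°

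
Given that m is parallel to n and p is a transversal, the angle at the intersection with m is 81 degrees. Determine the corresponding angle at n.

Corresponding angles formed by parallel lines and a transversal are equal.
The given angle is 81 degrees.
The corresponding angle = 81 degrees.

81 degrees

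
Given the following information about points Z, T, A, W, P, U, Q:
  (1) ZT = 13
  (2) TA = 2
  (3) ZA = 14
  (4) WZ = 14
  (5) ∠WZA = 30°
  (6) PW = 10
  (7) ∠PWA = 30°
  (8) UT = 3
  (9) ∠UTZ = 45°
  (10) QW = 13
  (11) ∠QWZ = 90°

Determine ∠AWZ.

Step 1: By the law of cosines on triangle WZA: WA² = 14² + 14² − 2·14·14·cos(30°) = 52.52, so WA ≈ 7.25.
Step 2: By the inverse law of cosines on triangle AWZ: cos(∠AWZ) = (7.25² + 14² − 14²) / (2·7.25·14) = 52.52/202.91 = 0.2588, so ∠AWZ = 75°.

Therefore, the measure of angle ∠AWZ = 75°.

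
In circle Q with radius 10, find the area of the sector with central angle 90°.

Sector area = πr² × θ/360
= π × 10² × 1/4
= π × 100 × 1/4
= 25*pi

25*pi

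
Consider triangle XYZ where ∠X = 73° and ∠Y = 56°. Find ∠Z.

Let angle Z = x. Then 73 + 56 + x = 180.
x = 180 - 129 = 51 degrees.

51 degrees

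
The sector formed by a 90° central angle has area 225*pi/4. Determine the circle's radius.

Sector area A = πr² × θ/360, so r² = 360A / (πθ).
r² = 360 × 225*pi/4 / (π × 90)
r² = 225
r = 15

15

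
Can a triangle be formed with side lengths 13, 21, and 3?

Check the triangle inequality: 13 + 3 = 16 ≤ 21.
Since the sum of two sides does not exceed the third, no triangle can be formed.

No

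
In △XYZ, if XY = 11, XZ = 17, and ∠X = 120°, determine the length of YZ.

By the law of cosines: YZ^2 = XY^2 + XZ^2 - 2*XY*XZ*cos(X)
YZ^2 = 11^2 + 17^2 - 2*11*17*cos(120°)
YZ^2 = 121 + 289 - 374*(-1/2)
YZ^2 = 597
YZ = sqrt(597)

sqrt(597)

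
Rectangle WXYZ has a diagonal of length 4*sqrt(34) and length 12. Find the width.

b = sqrt(d^2 - a^2) = sqrt(544 - 144) = sqrt(400) = 20

20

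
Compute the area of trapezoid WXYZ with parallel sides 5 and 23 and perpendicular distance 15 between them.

Area = (5 + 23) * 15 / 2 = 420 / 2 = 210

210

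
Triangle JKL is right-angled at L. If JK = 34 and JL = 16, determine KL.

Rearranging the Pythagorean theorem to solve for the unknown leg:
leg^2 = hypotenuse^2 - known_leg^2 = 1156 - 256 = 900
leg = sqrt(900) = 30.

30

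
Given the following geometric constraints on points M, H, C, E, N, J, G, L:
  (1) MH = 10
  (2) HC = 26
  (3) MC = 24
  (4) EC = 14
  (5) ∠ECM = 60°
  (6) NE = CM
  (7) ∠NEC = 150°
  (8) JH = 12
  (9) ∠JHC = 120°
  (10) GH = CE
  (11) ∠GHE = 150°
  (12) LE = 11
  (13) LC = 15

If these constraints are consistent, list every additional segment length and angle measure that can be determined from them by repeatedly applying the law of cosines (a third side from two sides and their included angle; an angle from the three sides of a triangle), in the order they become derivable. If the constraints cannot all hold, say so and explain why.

The constraints are consistent. Derivable facts, in order:
After 1 step:
- CJ ≈ 33.65
- CN ≈ 36.8
- ME = 2·√109
- ∠CEL = 72.62°
- ∠CHM = 67.38°
- ∠CLE = 62.96°
- ∠CMH = 90°
- ∠ECL = 44.42°
- ∠HCM = 22.62°
After 2 steps:
- ∠CEM = 84.5°
- ∠CJH = 42.01°
- ∠CME = 35.5°
- ∠CNE = 10.97°
- ∠ECN = 19.03°
- ∠HCJ = 17.99°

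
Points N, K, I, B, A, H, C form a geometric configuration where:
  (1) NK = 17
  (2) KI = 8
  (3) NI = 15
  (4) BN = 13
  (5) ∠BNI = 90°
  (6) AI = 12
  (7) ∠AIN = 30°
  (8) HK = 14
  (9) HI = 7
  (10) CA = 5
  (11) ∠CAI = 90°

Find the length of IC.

Step 1: By the law of cosines on triangle IAC: IC² = 12² + 5² − 2·12·5·cos(90°) = 169, so IC = 13.

Therefore, the length of IC = 13.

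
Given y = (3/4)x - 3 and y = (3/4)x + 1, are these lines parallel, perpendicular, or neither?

Slope of line 1: m1 = 3/4
Slope of line 2: m2 = 3/4
m1 = m2, so the lines are parallel.

Parallel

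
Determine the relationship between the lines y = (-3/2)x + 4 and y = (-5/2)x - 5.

Slope of line 1: m1 = -3/2
Slope of line 2: m2 = -5/2
m1 != m2 (-3/2 != -5/2), so not parallel.
m1 * m2 = (-3/2) * (-5/2) = 15/4 != -1, so not perpendicular.
The lines are neither parallel nor perpendicular.

Neither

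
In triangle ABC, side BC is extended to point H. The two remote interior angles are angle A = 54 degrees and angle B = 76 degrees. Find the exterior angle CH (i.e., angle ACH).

By the exterior angle theorem, an exterior angle of a triangle equals the sum of the two remote interior angles.
Exterior angle = angle A + angle B
Exterior angle = 54 + 76 = 130 degrees

130 degrees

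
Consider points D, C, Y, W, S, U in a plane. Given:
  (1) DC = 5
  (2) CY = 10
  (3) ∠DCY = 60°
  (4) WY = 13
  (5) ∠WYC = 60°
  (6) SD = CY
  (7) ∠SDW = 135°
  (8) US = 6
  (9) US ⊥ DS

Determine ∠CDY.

Step 1: By the law of cosines on triangle DCY: DY² = 5² + 10² − 2·5·10·cos(60°) = 75, so DY = 5·√3.
Step 2: By the inverse law of cosines on triangle CDY: cos(∠CDY) = (5² + (5·√3)² − 10²) / (2·5·5·√3) = 0/86.6 = 0, so ∠CDY = 90°.

Therefore, the measure of angle ∠CDY = 90°.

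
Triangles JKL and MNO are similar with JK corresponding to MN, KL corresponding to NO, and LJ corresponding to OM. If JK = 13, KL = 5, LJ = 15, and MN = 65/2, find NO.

Similar triangles have proportional sides. Setting up the proportion:
MN / JK = NO / KL
65/2 / 13 = NO / 5
NO = 5 * 65/2 / 13 = 25/2.

25/2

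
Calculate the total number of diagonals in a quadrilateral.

The number of diagonals in an n-gon is n(n - 3)/2.
For n = 4: 4(4 - 3)/2 = 4 × 1 / 2 = 2.

2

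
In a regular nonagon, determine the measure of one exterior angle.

Each exterior angle of a regular n-gon is 360 / n.
For n = 9: 360 / 9 = 40 degrees.

40 degrees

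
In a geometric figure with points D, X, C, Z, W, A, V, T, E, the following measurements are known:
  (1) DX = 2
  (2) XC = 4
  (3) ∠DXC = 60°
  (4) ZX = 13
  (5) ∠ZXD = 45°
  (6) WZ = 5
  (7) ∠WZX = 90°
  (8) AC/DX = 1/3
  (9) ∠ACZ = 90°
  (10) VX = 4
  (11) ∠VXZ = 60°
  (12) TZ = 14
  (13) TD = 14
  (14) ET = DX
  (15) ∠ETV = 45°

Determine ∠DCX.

Step 1: By the law of cosines on triangle CXD: CD² = 4² + 2² − 2·4·2·cos(60°) = 12, so CD = 2·√3.
Step 2: By the inverse law of cosines on triangle DCX: cos(∠DCX) = ((2·√3)² + 4² − 2²) / (2·2·√3·4) = 24/27.71 = 0.866, so ∠DCX = 30°.

Therefore, the measure of angle ∠DCX = 30°.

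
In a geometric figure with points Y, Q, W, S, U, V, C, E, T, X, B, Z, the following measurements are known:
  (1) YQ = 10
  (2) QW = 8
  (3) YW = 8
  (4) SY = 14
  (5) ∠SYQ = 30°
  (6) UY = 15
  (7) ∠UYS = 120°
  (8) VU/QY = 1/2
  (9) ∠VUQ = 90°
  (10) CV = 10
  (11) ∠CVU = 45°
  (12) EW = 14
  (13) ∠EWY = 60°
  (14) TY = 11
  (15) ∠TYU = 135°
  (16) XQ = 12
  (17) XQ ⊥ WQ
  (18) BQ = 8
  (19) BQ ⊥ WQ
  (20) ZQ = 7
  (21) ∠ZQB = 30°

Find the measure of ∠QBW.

Step 1: By the law of cosines on triangle BQW: BW² = 8² + 8² − 2·8·8·cos(90°) = 128, so BW = 8·√2.
Step 2: By the inverse law of cosines on triangle QBW: cos(∠QBW) = (8² + (8·√2)² − 8²) / (2·8·8·√2) = 128/181.02 = 0.7071, so ∠QBW = 45°.

Therefore, the measure of angle ∠QBW = 45°.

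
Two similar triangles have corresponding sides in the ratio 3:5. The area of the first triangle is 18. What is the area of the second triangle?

Area ratio = (3/5)^2 = 9/25. Area of the second triangle = 18 * 25/9 = 50.

50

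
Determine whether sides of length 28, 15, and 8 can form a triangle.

Check the triangle inequality: 15 + 8 = 23 ≤ 28.
Since the sum of two sides does not exceed the third, no triangle can be formed.

No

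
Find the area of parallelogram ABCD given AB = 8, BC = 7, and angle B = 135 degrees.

Area = 8 * 7 * sin(135°) = 56 * sqrt(2)/2 = 28*sqrt(2)

28*sqrt(2)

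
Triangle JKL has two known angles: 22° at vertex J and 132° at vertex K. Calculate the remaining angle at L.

The interior angles sum to 180°: angle L = 180 - 22 - 132 = 26°.
The triangle is obtuse (angles 22°, 132°, 26°).

26 degrees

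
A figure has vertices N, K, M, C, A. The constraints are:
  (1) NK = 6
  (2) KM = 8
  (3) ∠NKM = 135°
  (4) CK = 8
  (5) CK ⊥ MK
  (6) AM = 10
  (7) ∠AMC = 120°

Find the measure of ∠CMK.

Step 1: By the law of cosines on triangle MKC: MC² = 8² + 8² − 2·8·8·cos(90°) = 128, so MC = 8·√2.
Step 2: By the inverse law of cosines on triangle CMK: cos(∠CMK) = ((8·√2)² + 8² − 8²) / (2·8·√2·8) = 128/181.02 = 0.7071, so ∠CMK = 45°.

Therefore, the measure of angle ∠CMK = 45°.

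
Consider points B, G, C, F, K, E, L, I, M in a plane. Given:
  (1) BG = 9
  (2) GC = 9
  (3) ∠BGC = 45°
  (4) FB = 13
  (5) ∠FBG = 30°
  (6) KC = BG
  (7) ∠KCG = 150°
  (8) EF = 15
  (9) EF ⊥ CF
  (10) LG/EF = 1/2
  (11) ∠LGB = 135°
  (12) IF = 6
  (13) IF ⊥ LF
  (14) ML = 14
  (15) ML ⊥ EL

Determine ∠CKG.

From the given relations: KC = BG = 9.
Step 1: By the law of cosines on triangle KCG: KG² = 9² + 9² − 2·9·9·cos(150°) = 302.3, so KG ≈ 17.39.
Step 2: By the inverse law of cosines on triangle CKG: cos(∠CKG) = (9² + 17.39² − 9²) / (2·9·17.39) = 302.3/312.96 = 0.9659, so ∠CKG = 15°.

Therefore, the measure of angle ∠CKG = 15°.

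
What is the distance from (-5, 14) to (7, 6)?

d = sqrt((7 - -5)^2 + (6 - 14)^2)
d = sqrt(12^2 + -8^2)
d = sqrt(144 + 64)
d = sqrt(208) = 4*sqrt(13)

4*sqrt(13)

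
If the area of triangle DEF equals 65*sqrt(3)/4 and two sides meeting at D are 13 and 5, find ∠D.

sin(C) = 2 * 65*sqrt(3)/4 / (13 * 5) = sqrt(3)/2, so C = arcsin(sqrt(3)/2) = 60°.
Since sin(180° - C) = sin(C), the obtuse angle 120° gives the same area, so C = 60° or C = 120°.

60° or 120°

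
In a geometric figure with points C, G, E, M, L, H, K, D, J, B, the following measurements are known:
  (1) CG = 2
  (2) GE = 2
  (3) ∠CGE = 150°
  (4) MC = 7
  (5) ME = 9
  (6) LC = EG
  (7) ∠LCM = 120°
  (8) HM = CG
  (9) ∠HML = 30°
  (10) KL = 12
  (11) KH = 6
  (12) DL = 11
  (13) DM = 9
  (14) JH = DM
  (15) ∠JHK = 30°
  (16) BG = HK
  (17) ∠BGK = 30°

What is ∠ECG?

Step 1: By the law of cosines on triangle CGE: CE² = 2² + 2² − 2·2·2·cos(150°) = 14.93, so CE ≈ 3.86.
Step 2: By the inverse law of cosines on triangle ECG: cos(∠ECG) = (3.86² + 2² − 2²) / (2·3.86·2) = 14.93/15.45 = 0.9659, so ∠ECG = 15°.

Therefore, the measure of angle ∠ECG = 15°.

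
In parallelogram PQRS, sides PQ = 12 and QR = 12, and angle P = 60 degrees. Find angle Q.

Consecutive angles are supplementary: angle Q = 180 - 60 = 120 degrees.

120 degrees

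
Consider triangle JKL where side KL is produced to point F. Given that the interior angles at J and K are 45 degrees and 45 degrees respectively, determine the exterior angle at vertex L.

The interior angle at L is 180 - 45 - 45 = 90 degrees.
The exterior angle and interior angle at L are supplementary:
Exterior angle = 180 - 90 = 90 degrees.

90 degrees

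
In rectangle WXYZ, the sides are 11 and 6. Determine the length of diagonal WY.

Using the Pythagorean theorem:
d² = 11² + 6² = 121 + 36 = 157
d = sqrt(157)

sqrt(157)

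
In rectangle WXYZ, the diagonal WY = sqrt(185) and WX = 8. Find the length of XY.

Using the Pythagorean theorem: d^2 = a^2 + b^2
b^2 = d^2 - a^2
b^2 = 185 - 64
b^2 = 121
b = sqrt(121) = 11

11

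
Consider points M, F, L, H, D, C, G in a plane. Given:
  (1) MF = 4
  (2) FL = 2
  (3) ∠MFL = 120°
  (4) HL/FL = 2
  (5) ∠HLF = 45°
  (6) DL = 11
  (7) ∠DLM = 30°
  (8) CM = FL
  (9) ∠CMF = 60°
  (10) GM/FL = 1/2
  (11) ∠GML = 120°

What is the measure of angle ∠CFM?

From the given relations: CM = FL = 2.
Step 1: By the law of cosines on triangle FMC: FC² = 4² + 2² − 2·4·2·cos(60°) = 12, so FC = 2·√3.
Step 2: By the inverse law of cosines on triangle CFM: cos(∠CFM) = ((2·√3)² + 4² − 2²) / (2·2·√3·4) = 24/27.71 = 0.866, so ∠CFM = 30°.

Therefore, the measure of angle ∠CFM = 30°.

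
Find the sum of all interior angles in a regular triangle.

The sum of interior angles of an n-sided polygon is (n - 2) * 180.
For n = 3: (3 - 2) * 180 = 1 * 180 = 180 degrees.

180 degrees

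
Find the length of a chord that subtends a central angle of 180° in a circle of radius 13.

Drop a perpendicular from the center to the chord, bisecting both the chord and the central angle.
Each half-chord = r sin(θ/2) = 13 sin(90°).
The full chord = 2 × 13 × sin(90°) = 26.

26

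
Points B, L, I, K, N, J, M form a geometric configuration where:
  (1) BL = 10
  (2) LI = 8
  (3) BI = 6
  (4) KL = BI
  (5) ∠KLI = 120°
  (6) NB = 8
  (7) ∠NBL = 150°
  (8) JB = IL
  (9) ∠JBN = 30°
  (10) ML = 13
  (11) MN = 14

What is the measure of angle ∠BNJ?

From the given relations: JB = IL = 8.
Step 1: By the law of cosines on triangle NBJ: NJ² = 8² + 8² − 2·8·8·cos(30°) = 17.15, so NJ ≈ 4.14.
Step 2: By the inverse law of cosines on triangle BNJ: cos(∠BNJ) = (8² + 4.14² − 8²) / (2·8·4.14) = 17.15/66.26 = 0.2588, so ∠BNJ = 75°.

Therefore, the measure of angle ∠BNJ = 75°.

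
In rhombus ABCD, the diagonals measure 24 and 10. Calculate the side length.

The diagonals of a rhombus bisect each other at right angles.
Half-diagonals: 24/2 = 12 and 10/2 = 5
side = sqrt(12^2 + 5^2)
side = sqrt(144 + 25)
side = sqrt(169) = 13

13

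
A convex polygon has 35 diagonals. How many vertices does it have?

Using d = n(n - 3)/2, we solve 35 = n(n - 3)/2.
So n(n - 3) = 70.
Testing n = 10: 10 * 7 = 70 = 70. Correct.
The polygon has 10 sides.

10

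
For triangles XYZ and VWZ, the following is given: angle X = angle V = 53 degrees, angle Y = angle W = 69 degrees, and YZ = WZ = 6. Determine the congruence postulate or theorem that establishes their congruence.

The given information matches AAS: Two pairs of corresponding angles and a non-included side are equal (Angle-Angle-Side).

AAS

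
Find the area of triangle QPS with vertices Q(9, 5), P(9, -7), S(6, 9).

Using the Shoelace formula for a triangle:
Area = (1/2)|x0(y1 - y2) + x1(y2 - y0) + x2(y0 - y1)|
Area = (1/2)|9(-7 - 9) + 9(9 - 5) + 6(5 - -7)|
Area = (1/2)|-144 + 36 + 72|
Area = (1/2)|-36|
Area = (1/2)(36)
Area = 18

18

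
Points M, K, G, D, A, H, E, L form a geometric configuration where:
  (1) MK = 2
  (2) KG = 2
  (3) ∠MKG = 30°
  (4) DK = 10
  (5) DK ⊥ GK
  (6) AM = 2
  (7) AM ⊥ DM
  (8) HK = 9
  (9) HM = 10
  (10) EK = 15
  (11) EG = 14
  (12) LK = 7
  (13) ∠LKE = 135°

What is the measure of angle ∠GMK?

Step 1: By the law of cosines on triangle MKG: MG² = 2² + 2² − 2·2·2·cos(30°) = 1.07, so MG ≈ 1.04.
Step 2: By the inverse law of cosines on triangle GMK: cos(∠GMK) = (1.04² + 2² − 2²) / (2·1.04·2) = 1.07/4.14 = 0.2588, so ∠GMK = 75°.

Therefore, the measure of angle ∠GMK = 75°.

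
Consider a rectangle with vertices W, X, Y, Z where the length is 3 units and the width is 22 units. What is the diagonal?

A rectangle's diagonal splits it into two right triangles, with the diagonal as the hypotenuse.
By the Pythagorean theorem, d^2 = 3^2 + 22^2 = 493.
Therefore d = sqrt(493).

sqrt(493)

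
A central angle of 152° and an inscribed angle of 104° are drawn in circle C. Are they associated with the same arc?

By the inscribed angle theorem, the inscribed angle for a central angle of 152° should be 152° / 2 = 76°.
The given inscribed angle is 104°, which does not equal 76°.
Therefore, no, they do not correspond to the same arc.

No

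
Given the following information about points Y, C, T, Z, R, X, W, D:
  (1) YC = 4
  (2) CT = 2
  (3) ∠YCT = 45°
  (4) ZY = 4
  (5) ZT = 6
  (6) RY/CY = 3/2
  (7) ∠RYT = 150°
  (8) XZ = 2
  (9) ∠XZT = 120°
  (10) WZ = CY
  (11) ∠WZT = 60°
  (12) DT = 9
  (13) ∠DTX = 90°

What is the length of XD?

Step 1: By the law of cosines on triangle XZT: XT² = 2² + 6² − 2·2·6·cos(120°) = 52, so XT = 2·√13.
Step 2: By the law of cosines on triangle XTD: XD² = (2·√13)² + 9² − 2·2·√13·9·cos(90°) = 133, so XD = √133.

Therefore, the length of XD = √133.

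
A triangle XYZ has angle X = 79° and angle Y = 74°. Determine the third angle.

angle Z = 180 - 79 - 74 = 27 degrees.

27 degrees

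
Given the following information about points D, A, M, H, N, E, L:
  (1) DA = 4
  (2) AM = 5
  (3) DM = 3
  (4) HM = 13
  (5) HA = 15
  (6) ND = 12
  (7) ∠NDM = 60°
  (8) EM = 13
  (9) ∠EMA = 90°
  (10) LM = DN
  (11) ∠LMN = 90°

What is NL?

From the given relations: LM = DN = 12.
Step 1: By the law of cosines on triangle NDM: NM² = 12² + 3² − 2·12·3·cos(60°) = 117, so NM = 3·√13.
Step 2: By the law of cosines on triangle NML: NL² = (3·√13)² + 12² − 2·3·√13·12·cos(90°) = 261, so NL = 3·√29.

Therefore, the length of NL = 3·√29.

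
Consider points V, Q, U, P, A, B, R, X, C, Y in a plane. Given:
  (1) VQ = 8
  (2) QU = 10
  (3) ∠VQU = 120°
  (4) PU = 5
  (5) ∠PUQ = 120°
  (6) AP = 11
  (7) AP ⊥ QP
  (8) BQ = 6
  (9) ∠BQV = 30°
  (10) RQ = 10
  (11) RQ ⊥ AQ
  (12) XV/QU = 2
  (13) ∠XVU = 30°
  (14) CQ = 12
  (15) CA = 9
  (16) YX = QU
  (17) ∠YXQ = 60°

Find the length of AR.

Step 1: By the law of cosines on triangle PUQ: PQ² = 5² + 10² − 2·5·10·cos(120°) = 175, so PQ = 5·√7.
Step 2: By the law of cosines on triangle APQ: AQ² = 11² + (5·√7)² − 2·11·5·√7·cos(90°) = 296, so AQ = 2·√74.
Step 3: By the law of cosines on triangle AQR: AR² = (2·√74)² + 10² − 2·2·√74·10·cos(90°) = 396, so AR = 6·√11.

Therefore, the length of AR = 6·√11.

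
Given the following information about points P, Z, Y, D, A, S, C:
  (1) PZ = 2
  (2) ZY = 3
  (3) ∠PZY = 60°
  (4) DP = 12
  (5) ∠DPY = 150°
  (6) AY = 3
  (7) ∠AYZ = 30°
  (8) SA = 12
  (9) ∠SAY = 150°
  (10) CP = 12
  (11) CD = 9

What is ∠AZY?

Step 1: By the law of cosines on triangle ZYA: ZA² = 3² + 3² − 2·3·3·cos(30°) = 2.41, so ZA ≈ 1.55.
Step 2: By the inverse law of cosines on triangle AZY: cos(∠AZY) = (1.55² + 3² − 3²) / (2·1.55·3) = 2.41/9.32 = 0.2588, so ∠AZY = 75°.

Therefore, the measure of angle ∠AZY = 75°.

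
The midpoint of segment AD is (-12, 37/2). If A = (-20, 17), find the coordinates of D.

Using the midpoint formula: M = ((x1 + x2)/2, (y1 + y2)/2)
We know M = (-12, 37/2) and A = (-20, 17)
For x: -12 = (-20 + x2)/2, so x2 = 2*-12 - -20 = -4
For y: 37/2 = (17 + y2)/2, so y2 = 2*37/2 - 17 = 20
D = (-4, 20)

(-4, 20)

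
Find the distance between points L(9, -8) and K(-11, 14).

d = sqrt((-20)^2 + (22)^2) = sqrt(884) = 2*sqrt(221)

2*sqrt(221)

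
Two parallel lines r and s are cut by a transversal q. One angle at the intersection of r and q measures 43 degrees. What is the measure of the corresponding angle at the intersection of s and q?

When a transversal crosses parallel lines, angles in the same position at each intersection are called corresponding angles.
These are always equal, so the answer is 43 degrees.

43 degrees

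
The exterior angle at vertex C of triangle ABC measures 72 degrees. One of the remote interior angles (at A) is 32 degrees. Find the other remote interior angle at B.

angle B = 72 - 32 = 40 degrees (exterior angle theorem).

40 degrees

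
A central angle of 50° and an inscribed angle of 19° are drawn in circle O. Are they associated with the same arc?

By the inscribed angle theorem, the inscribed angle for a central angle of 50° should be 50° / 2 = 25°.
The given inscribed angle is 19°, which does not equal 25°.
Therefore, no, they do not correspond to the same arc.

No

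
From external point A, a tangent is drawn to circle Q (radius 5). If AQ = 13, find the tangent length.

Let T be the point of tangency. Then QT ⊥ AT (radius ⊥ tangent).
In right triangle QTA: QA² = QT² + AT²
13² = 5² + AT²
AT² = 144, AT = 12

12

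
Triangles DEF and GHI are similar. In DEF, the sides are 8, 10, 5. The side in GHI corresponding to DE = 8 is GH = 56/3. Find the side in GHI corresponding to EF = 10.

Similar triangles have proportional sides. Setting up the proportion:
GH / DE = HI / EF
56/3 / 8 = HI / 10
HI = 10 * 56/3 / 8 = 70/3.

70/3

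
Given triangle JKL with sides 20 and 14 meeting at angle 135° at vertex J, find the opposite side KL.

Law of cosines: KL^2 = 20^2 + 14^2 - 2(20)(14)cos(135°) = 280*sqrt(2) + 596, so KL = 2*sqrt(70*sqrt(2) + 149).

2*sqrt(70*sqrt(2) + 149)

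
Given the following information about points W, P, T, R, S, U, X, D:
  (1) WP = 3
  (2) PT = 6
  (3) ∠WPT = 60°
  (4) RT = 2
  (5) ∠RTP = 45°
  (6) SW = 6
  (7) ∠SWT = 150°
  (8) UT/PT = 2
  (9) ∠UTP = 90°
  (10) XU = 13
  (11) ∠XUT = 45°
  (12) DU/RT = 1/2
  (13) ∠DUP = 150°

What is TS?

Step 1: By the law of cosines on triangle TPW: TW² = 6² + 3² − 2·6·3·cos(60°) = 27, so TW = 3·√3.
Step 2: By the law of cosines on triangle TWS: TS² = (3·√3)² + 6² − 2·3·√3·6·cos(150°) = 117, so TS = 3·√13.

Therefore, the length of TS = 3·√13.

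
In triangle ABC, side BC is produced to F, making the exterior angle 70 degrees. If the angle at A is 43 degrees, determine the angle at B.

angle B = 70 - 43 = 27 degrees (exterior angle theorem).

27 degrees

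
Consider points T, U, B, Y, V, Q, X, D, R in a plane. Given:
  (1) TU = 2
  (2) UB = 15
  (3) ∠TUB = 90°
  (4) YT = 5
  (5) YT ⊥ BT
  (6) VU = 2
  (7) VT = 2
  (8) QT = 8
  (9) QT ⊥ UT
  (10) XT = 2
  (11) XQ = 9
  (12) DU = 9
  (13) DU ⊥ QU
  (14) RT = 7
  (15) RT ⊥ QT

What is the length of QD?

Step 1: By the law of cosines on triangle UTQ: UQ² = 2² + 8² − 2·2·8·cos(90°) = 68, so UQ = 2·√17.
Step 2: By the law of cosines on triangle QUD: QD² = (2·√17)² + 9² − 2·2·√17·9·cos(90°) = 149, so QD = √149.

Therefore, the length of QD = √149.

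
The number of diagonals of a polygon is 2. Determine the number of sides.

Using d = n(n - 3)/2, we solve 2 = n(n - 3)/2.
So n(n - 3) = 4.
Testing n = 4: 4 * 1 = 4 = 4. Correct.
The polygon has 4 sides.

4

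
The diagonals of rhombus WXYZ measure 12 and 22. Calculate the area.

The diagonals of a rhombus divide it into four right triangles.
Each triangle has legs 12/ 2 = 6 and 22/2 = 11, so each has area (1/2)*6*11 = 33.
Four such triangles give total area = (d1 * d2) / 2 = 132.

132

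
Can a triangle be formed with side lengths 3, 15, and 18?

The longest side is 18. The other two sides sum to 3 + 15 = 18.
Since 18 ≤ 18, the two shorter sides cannot reach around to close the triangle.

No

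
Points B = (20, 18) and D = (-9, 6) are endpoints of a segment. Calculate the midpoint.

M = ((x₁ + x₂)/2, (y₁ + y₂)/2)
= ((20 + -9)/2, (18 + 6)/2)
= (11/2, 24/2) = (11/2, 12)

(11/2, 12)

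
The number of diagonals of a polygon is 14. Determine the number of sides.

Using d = n(n - 3)/2, we solve 14 = n(n - 3)/2.
So n(n - 3) = 28.
Testing n = 7: 7 * 4 = 28 = 28. Correct.
The polygon has 7 sides.

7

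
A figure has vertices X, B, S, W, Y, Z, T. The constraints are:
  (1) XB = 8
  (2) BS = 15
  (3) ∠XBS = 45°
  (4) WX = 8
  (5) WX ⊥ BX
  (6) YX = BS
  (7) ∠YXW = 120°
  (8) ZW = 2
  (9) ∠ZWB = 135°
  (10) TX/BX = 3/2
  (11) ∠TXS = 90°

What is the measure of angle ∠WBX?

Step 1: By the law of cosines on triangle BXW: BW² = 8² + 8² − 2·8·8·cos(90°) = 128, so BW = 8·√2.
Step 2: By the inverse law of cosines on triangle WBX: cos(∠WBX) = ((8·√2)² + 8² − 8²) / (2·8·√2·8) = 128/181.02 = 0.7071, so ∠WBX = 45°.

Therefore, the measure of angle ∠WBX = 45°.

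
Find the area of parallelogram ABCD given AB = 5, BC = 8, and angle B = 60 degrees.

Area = a * b * sin(theta)
Area = 5 * 8 * sin(60 degrees)
Area = 40 * sqrt(3)/2
Area = 20*sqrt(3)

20*sqrt(3)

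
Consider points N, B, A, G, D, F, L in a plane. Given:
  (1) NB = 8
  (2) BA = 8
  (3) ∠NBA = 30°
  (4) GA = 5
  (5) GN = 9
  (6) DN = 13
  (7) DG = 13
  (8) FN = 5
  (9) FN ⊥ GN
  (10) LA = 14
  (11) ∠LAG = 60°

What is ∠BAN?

Step 1: By the law of cosines on triangle ABN: AN² = 8² + 8² − 2·8·8·cos(30°) = 17.15, so AN ≈ 4.14.
Step 2: By the inverse law of cosines on triangle BAN: cos(∠BAN) = (8² + 4.14² − 8²) / (2·8·4.14) = 17.15/66.26 = 0.2588, so ∠BAN = 75°.

Therefore, the measure of angle ∠BAN = 75°.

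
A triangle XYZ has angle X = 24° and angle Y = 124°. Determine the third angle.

By the triangle angle sum property, the three interior angles of any triangle add up to 180°.
We know angle X = 24° and angle Y = 124°, so their sum is 148°.
Therefore angle Z = 180° - 148° = 32°.

32 degrees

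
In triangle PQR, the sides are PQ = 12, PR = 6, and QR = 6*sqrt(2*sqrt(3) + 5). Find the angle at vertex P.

By the inverse law of cosines: cos(P) = (PQ² + PR² - QR²) / (2 × PQ × PR)
cos(P) = (12² + 6² - (6*sqrt(2*sqrt(3) + 5))²) / (2 × 12 × 6)
cos(P) = (144 + 36 - (72*sqrt(3) + 180)) / 144
cos(P) = -sqrt(3)/2
P = arccos(-sqrt(3)/2) = 150°

150°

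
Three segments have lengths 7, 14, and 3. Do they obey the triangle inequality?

The longest side is 14. The other two sides sum to 3 + 7 = 10.
Since 10 ≤ 14, the two shorter sides cannot reach around to close the triangle.

No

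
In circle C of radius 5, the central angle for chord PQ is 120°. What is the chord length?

Chord length = 2r sin(θ/2)
= 2 × 5 × sin(120°/2)
= 2 × 5 × sin(60°)
= 5*sqrt(3)

5*sqrt(3)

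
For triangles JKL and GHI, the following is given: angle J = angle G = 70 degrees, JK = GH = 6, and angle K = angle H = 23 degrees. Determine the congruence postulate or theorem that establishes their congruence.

Consider the given information: angle J = angle G = 70 degrees, JK = GH = 6, and angle K = angle H = 23 degrees
This is not SAS or HL: SAS requires two sides and the included angle between them. HL only applies to right triangles with matching hypotenuse and leg.
The correct criterion is ASA. Two pairs of corresponding angles and the included side are equal (Angle-Side-Angle).

ASA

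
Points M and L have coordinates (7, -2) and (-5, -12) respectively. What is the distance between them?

d = sqrt((-12)^2 + (-10)^2) = sqrt(244) = 2*sqrt(61)

2*sqrt(61)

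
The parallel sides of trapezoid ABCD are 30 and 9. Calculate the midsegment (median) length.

The midsegment (median) of a trapezoid connects the midpoints of the non-parallel sides.
Its length is the average of the two bases: (30 + 9) / 2 = 39/2.

39/2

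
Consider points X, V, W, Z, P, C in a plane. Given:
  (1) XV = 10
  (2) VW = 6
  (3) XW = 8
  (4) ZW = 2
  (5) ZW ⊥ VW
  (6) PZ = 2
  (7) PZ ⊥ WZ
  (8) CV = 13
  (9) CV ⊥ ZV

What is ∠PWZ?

Step 1: By the law of cosines on triangle WZP: WP² = 2² + 2² − 2·2·2·cos(90°) = 8, so WP = 2·√2.
Step 2: By the inverse law of cosines on triangle PWZ: cos(∠PWZ) = ((2·√2)² + 2² − 2²) / (2·2·√2·2) = 8/11.31 = 0.7071, so ∠PWZ = 45°.

Therefore, the measure of angle ∠PWZ = 45°.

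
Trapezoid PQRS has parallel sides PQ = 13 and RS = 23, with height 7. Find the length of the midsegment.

The midsegment of a trapezoid = (base1 + base2) / 2
midsegment = (13 + 23) / 2
midsegment = 36 / 2
midsegment = 18

18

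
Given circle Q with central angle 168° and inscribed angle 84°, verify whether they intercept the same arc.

By the inscribed angle theorem, if both angles subtend the same arc, the inscribed angle must be half the central angle.
Half of 168° = 84°, which equals the given inscribed angle of 84°.
Therefore, yes, they correspond to the same arc.

Yes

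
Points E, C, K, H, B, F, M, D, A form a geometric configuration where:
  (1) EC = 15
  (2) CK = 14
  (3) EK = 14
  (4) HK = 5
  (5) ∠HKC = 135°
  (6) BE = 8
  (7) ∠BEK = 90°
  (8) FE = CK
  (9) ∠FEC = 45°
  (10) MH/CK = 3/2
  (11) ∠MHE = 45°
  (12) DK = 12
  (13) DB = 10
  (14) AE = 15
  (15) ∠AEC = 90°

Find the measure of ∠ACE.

Step 1: By the law of cosines on triangle CEA: CA² = 15² + 15² − 2·15·15·cos(90°) = 450, so CA = 15·√2.
Step 2: By the inverse law of cosines on triangle ACE: cos(∠ACE) = ((15·√2)² + 15² − 15²) / (2·15·√2·15) = 450/636.4 = 0.7071, so ∠ACE = 45°.

Therefore, the measure of angle ∠ACE = 45°.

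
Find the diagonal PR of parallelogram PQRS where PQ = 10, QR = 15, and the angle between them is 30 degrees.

Law of cosines: d^2 = 10^2 + 15^2 - 2(10)(15)cos(30°) = 325 - 150*sqrt(3), so d = 5*sqrt(13 - 6*sqrt(3)).

5*sqrt(13 - 6*sqrt(3))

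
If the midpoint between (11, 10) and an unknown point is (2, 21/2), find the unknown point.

Using the midpoint formula: M = ((x1 + x2)/2, (y1 + y2)/2)
We know M = (2, 21/2) and S = (11, 10)
For x: 2 = (11 + x2)/2, so x2 = 2*2 - 11 = -7
For y: 21/2 = (10 + y2)/2, so y2 = 2*21/2 - 10 = 11
P = (-7, 11)

(-7, 11)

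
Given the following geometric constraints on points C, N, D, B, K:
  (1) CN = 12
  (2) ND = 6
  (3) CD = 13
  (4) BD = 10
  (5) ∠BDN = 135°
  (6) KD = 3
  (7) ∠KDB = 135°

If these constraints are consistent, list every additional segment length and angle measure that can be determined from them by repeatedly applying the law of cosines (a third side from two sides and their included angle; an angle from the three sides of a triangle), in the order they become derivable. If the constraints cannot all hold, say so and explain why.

The constraints are consistent. Derivable facts, in order:
After 1 step:
- BK ≈ 12.31
- NB ≈ 14.86
- ∠CDN = 66.98°
- ∠CND = 85.62°
- ∠DCN = 27.4°
After 2 steps:
- ∠BKD = 35.07°
- ∠BND = 28.41°
- ∠DBK = 9.93°
- ∠DBN = 16.59°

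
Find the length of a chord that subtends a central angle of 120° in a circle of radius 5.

Chord = 2(5) sin(60°) = 5*sqrt(3)

5*sqrt(3)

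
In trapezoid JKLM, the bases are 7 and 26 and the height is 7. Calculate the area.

Area of a trapezoid = (base1 + base2) * height / 2
Area = (7 + 26) * 7 / 2
Area = 33 * 7 / 2
Area = 231 / 2
Area = 231/2

231/2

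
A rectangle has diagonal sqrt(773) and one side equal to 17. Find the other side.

b = sqrt(d^2 - a^2) = sqrt(773 - 289) = sqrt(484) = 22

22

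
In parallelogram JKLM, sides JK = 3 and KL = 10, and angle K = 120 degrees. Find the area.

Area = 3 * 10 * sin(120°) = 30 * sqrt(3)/2 = 15*sqrt(3)

15*sqrt(3)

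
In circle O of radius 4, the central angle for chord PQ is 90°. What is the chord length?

Drop a perpendicular from the center to the chord, bisecting both the chord and the central angle.
Each half-chord = r sin(θ/2) = 4 sin(45°).
The full chord = 2 × 4 × sin(45°) = 4*sqrt(2).

4*sqrt(2)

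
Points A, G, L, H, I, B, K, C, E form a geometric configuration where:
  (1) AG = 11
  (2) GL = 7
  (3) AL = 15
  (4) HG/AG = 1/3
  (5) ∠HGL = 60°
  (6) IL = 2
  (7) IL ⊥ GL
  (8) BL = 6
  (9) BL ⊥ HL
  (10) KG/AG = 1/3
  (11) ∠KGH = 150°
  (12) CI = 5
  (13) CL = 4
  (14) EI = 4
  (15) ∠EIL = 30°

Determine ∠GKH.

From the given relations: KG = 1/3·AG = 1/3·11 ≈ 3.67; HG = 1/3·AG = 1/3·11 ≈ 3.67.
Step 1: By the law of cosines on triangle KGH: KH² = 3.67² + 3.67² − 2·3.67·3.67·cos(150°) = 50.18, so KH ≈ 7.08.
Step 2: By the inverse law of cosines on triangle GKH: cos(∠GKH) = (3.67² + 7.08² − 3.67²) / (2·3.67·7.08) = 50.18/51.95 = 0.9659, so ∠GKH = 15°.

Therefore, the measure of angle ∠GKH = 15°.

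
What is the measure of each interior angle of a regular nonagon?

Each interior angle of a regular n-gon is (n - 2) * 180 / n.
For n = 9: (9 - 2) * 180 / 9 = 1260/9 = 140 degrees.

140 degrees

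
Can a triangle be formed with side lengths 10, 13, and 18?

Check all three triangle inequalities:
10 + 13 = 23 > 18 ✓
10 + 18 = 28 > 13 ✓
13 + 18 = 31 > 10 ✓
All conditions hold, so these sides form a valid triangle.

Yes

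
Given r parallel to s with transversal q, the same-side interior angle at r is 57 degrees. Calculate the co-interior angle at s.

Co-interior angles (same-side interior) formed by parallel lines and a transversal are supplementary (sum to 180 degrees).
The given angle is 57 degrees.
The co-interior angle = 180 - 57 = 123 degrees.

123 degrees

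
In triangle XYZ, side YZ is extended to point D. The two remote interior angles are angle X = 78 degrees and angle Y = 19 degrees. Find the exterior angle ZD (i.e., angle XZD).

By the exterior angle theorem, an exterior angle of a triangle equals the sum of the two remote interior angles.
Exterior angle = angle X + angle Y
Exterior angle = 78 + 19 = 97 degrees

97 degrees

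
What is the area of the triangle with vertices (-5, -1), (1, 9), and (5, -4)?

Shoelace: Area = (1/2)|-5(9--4) + 1(-4--1) + 5(-1-9)| = (1/2)(118) = 59

59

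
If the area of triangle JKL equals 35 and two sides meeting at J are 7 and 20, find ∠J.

Area = (1/2) * a * b * sin(C)
sin(C) = 2 * Area / (a * b)
sin(C) = 2 * 35 / (7 * 20)
sin(C) = 1/2
C = arcsin(1/2) = 30°
Since sin(180° - C) = sin(C), the obtuse angle 150° gives the same area, so C = 30° or C = 150°.

30° or 150°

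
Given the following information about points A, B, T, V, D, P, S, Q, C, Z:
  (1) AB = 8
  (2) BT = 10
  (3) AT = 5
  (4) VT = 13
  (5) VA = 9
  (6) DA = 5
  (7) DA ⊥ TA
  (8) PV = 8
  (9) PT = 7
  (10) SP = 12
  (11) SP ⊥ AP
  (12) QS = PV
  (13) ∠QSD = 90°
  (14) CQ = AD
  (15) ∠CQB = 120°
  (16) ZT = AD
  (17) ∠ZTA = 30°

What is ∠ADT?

Step 1: By the law of cosines on triangle DAT: DT² = 5² + 5² − 2·5·5·cos(90°) = 50, so DT = 5·√2.
Step 2: By the inverse law of cosines on triangle ADT: cos(∠ADT) = (5² + (5·√2)² − 5²) / (2·5·5·√2) = 50/70.71 = 0.7071, so ∠ADT = 45°.

Therefore, the measure of angle ∠ADT = 45°.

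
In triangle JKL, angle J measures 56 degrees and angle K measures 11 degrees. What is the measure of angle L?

The interior angles sum to 180°: angle L = 180 - 56 - 11 = 113°.
The triangle is obtuse (angles 56°, 11°, 113°).

113 degrees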